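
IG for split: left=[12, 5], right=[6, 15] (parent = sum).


Parent = [18, 20], H_parent = 0.998
H_left = 0.874 (n=17), H_right = 0.8631 (n=21)
H_children = (17/38)·0.874 + (21/38)·0.8631 = 0.868
IG = 0.998 - 0.868 = 0.13

0.13


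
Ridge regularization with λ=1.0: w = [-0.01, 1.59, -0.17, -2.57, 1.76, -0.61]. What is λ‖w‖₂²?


‖w‖₂² = (-0.01)² + (1.59)² + (-0.17)² + (-2.57)² + (1.76)² + (-0.61)²
     = 0.0001 + 2.5281 + 0.0289 + 6.6049 + 3.0976 + 0.3721
     = 12.6317
λ·‖w‖₂² = 1.0·12.6317 = 12.6317

12.6317


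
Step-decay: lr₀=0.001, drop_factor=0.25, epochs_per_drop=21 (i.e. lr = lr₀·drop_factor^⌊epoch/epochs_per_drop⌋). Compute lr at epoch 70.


n_drops = ⌊70/21⌋ = 3
lr = 0.001·0.25^3 = 0.001·0.015625 = 0.000015625

0.000015625


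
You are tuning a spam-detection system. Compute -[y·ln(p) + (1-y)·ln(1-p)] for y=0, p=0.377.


BCE = -[y·ln(p) + (1-y)·ln(1-p)]
= -0 - 1·ln(1-0.377)
= -ln(0.623) = 0.4732

0.4732


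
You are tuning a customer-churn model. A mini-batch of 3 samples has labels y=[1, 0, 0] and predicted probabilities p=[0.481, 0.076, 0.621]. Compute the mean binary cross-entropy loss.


L[0] = -ln(0.481) = 0.7319
L[1] = -ln(1-0.076) = -ln(0.924) = 0.079
L[2] = -ln(1-0.621) = -ln(0.379) = 0.9702
mean = (0.7319 + 0.079 + 0.9702)/3 = 0.5937

0.5937


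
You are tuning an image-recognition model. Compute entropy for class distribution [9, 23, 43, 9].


Probabilities: [9/84, 23/84, 43/84, 9/84] ≈ [0.1071, 0.2738, 0.5119, 0.1071]
H = -((9/84)·log₂(9/84) + (23/84)·log₂(23/84) + (43/84)·log₂(43/84) + (9/84)·log₂(9/84))
  = 1.6967 bits

1.6967 bits


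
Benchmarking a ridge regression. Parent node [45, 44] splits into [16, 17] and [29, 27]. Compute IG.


Parent = [45, 44], H_parent = 0.9999
H_left = 0.9993 (n=33), H_right = 0.9991 (n=56)
H_children = (33/89)·0.9993 + (56/89)·0.9991 = 0.9992
IG = 0.9999 - 0.9992 = 0.0007

0.0007


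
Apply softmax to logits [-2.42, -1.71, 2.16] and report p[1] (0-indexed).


Exponentials: e^-2.42=0.0889, e^-1.71=0.1809, e^2.16=8.6711
Sum = 8.9409
Softmax = [0.0099, 0.0202, 0.9698]
p[1] = 0.1809/8.9409 = 0.0202

0.0202


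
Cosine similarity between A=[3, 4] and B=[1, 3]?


A·B = 3·1 + 4·3 = 15
‖A‖ = √25 = 5, ‖B‖ = √10 = 3.1623
cos = 15/(√25·√10) = 15/√250 = 0.9487

0.9487


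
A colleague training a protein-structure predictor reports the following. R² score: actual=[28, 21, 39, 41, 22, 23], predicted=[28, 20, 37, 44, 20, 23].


ȳ = 29
SS_res = Σ(y-ŷ)² = 18
SS_tot = Σ(y-ȳ)² = 394
R² = 1 - SS_res/SS_tot = 1 - 0.0457 = 0.9543

0.9543


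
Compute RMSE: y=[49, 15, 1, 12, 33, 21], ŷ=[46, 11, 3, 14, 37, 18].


MSE = 58/6 = 9.6667
RMSE = √(58/6) = 3.1091

3.1091


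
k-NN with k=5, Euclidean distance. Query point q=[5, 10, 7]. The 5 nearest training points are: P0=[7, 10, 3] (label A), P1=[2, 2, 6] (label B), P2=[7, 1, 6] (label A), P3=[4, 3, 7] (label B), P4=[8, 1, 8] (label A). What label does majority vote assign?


d(q,P0) = 4.4721  (label A)
d(q,P1) = 8.6023  (label B)
d(q,P2) = 9.2736  (label A)
d(q,P3) = 7.0711  (label B)
d(q,P4) = 9.5394  (label A)
Votes: A=3, B=2
Majority → A

A


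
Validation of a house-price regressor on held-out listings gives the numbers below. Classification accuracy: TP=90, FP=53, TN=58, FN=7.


Accuracy = (TP+TN)/(TP+TN+FP+FN)
= (90+58)/(208)
= 148/208 = 71.15%

71.15%


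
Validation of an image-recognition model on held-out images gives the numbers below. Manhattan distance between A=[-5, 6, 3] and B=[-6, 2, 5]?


d = |-5+ 6| + |6-2| + |3-5|
  = 1 + 4 + 2
  = 7

7


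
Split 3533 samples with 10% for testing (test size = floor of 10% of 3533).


Test = ⌊3533·10/100⌋ = 353
Train = 3533 - 353 = 3180

Train: 3180, Test: 353


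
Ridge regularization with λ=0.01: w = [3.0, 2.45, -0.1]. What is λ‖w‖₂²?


‖w‖₂² = (3.0)² + (2.45)² + (-0.1)²
     = 9 + 6.0025 + 0.01
     = 15.0125
λ·‖w‖₂² = 0.01·15.0125 = 0.150125

0.150125


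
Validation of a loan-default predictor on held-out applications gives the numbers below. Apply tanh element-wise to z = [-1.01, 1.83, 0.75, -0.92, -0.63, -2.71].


tanh(-1.01) = -0.7658
tanh(1.83) = 0.9498
tanh(0.75) = 0.6351
tanh(-0.92) = -0.7259
tanh(-0.63) = -0.5581
tanh(-2.71) = -0.9912
result = [-0.7658, 0.9498, 0.6351, -0.7259, -0.5581, -0.9912]

[-0.7658, 0.9498, 0.6351, -0.7259, -0.5581, -0.9912]


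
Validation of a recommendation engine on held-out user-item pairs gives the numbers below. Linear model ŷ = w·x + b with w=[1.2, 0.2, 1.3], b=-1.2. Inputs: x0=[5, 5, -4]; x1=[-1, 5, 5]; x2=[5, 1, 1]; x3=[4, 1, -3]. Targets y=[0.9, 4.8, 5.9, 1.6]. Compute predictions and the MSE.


ŷ0 = (1.2)·(5) + (0.2)·(5) + (1.3)·(-4) - 1.2 = 0.6
ŷ1 = (1.2)·(-1) + (0.2)·(5) + (1.3)·(5) - 1.2 = 5.1
ŷ2 = (1.2)·(5) + (0.2)·(1) + (1.3)·(1) - 1.2 = 6.3
ŷ3 = (1.2)·(4) + (0.2)·(1) + (1.3)·(-3) - 1.2 = -0.1
errors² = [0.09, 0.09, 0.16, 2.89]
MSE = 3.2300/4 = 0.8075

0.8075


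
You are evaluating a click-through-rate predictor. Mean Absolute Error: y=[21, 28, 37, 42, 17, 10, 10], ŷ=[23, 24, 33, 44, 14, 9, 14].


Absolute errors: |21-23|=2, |28-24|=4, |37-33|=4, |42-44|=2, |17-14|=3, |10-9|=1, |10-14|=4
Sum = 20
MAE = 20/7 = 20/7

20/7


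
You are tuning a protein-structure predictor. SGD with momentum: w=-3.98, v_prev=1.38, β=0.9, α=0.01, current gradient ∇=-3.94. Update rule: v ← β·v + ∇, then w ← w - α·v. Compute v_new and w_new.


v_new = 0.9·1.38 - 3.94 = 1.242 - 3.94 = -2.698
w_new = -3.98 - 0.01·-2.698 = -3.98 + 0.02698 = -3.95302

v_new=-2.698, w_new=-3.95302


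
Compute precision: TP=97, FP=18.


Precision = TP/(TP+FP)
= 97/(97+18)
= 97/115 = 84.35%

84.35%


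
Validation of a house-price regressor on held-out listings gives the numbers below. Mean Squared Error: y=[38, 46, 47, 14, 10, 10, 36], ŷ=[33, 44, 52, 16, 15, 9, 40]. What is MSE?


Squared errors: (38-33)²=25, (46-44)²=4, (47-52)²=25, (14-16)²=4, (10-15)²=25, (10-9)²=1, (36-40)²=16
Sum = 100
MSE = 100/7 = 100/7

100/7


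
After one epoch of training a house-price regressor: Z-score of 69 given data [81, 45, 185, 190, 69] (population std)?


μ = 114, σ = 61.1425
z = (69 - 114)/61.1425 = -0.736

-0.736


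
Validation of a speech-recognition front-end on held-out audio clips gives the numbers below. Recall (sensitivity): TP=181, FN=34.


Recall = TP/(TP+FN)
= 181/(181+34)
= 181/215 = 84.19%

84.19%


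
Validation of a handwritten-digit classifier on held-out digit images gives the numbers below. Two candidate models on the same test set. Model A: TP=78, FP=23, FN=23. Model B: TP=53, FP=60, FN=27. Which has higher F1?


Model A: P=78/101=0.7723, R=78/101=0.7723, F1=2PR/(P+R)=2TP/(2TP+FP+FN)=156/202=0.7723
Model B: P=53/113=0.469, R=53/80=0.6625, F1=2PR/(P+R)=2TP/(2TP+FP+FN)=106/193=0.5492
0.7723 > 0.5492 → Model A

Model A


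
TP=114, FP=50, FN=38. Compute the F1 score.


Precision = 114/164 = 0.6951
Recall = 114/152 = 0.75
F1 = 2·P·R/(P+R) = 2·TP/(2·TP+FP+FN) = 228/(228+50+38) = 228/316 = 0.7215

0.7215


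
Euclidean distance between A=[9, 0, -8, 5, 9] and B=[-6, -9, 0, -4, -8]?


d = √((9+ 6)² + (0+ 9)² + (-8-0)² + (5+ 4)² + (9+ 8)²)
  = √(225 + 81 + 64 + 81 + 289)
  = √740 = 27.2029

27.2029


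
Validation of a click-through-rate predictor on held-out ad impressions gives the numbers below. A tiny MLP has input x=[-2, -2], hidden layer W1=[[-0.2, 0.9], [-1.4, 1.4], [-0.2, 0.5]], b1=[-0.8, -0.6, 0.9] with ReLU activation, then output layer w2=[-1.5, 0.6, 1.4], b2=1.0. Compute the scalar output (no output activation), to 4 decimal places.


z1[0] = (-0.2)·(-2) + (0.9)·(-2) - 0.8 = -2.2
z1[1] = (-1.4)·(-2) + (1.4)·(-2) - 0.6 = -0.6
z1[2] = (-0.2)·(-2) + (0.5)·(-2) + 0.9 = 0.3
h = ReLU(z1) = [0.0, 0.0, 0.3]
output = (-1.5)·(0.0) + (0.6)·(0.0) + (1.4)·(0.3) + 1.0 = 1.42

1.42


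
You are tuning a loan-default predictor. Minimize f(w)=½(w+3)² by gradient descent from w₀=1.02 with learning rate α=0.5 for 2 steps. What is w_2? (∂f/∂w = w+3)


step 1: grad = 1.02+3 = 4.02; w = 1.02 - 0.5·(4.02) = -0.99
step 2: grad = -0.99+3 = 2.01; w = -0.99 - 0.5·(2.01) = -1.995

-1.995


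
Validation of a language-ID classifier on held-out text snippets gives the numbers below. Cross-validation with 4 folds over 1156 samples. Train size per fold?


Fold size = 1156/4 = 289
Training per fold = 1156 - 289 = 867

867


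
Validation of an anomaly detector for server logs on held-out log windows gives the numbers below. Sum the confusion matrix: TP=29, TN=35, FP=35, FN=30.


Total = TP + TN + FP + FN
= 29 + 35 + 35 + 30
= 129
(Predicted positive: 64, predicted negative: 65)

129


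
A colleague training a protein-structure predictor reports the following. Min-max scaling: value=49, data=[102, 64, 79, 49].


min=49, max=102
(49-49)/(102-49) = 0/53 = 0.0

0.0


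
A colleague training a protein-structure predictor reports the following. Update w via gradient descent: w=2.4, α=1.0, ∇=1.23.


w_new = w - α·∇
= 2.4 - 1.0·1.23
= 2.4 - 1.23
= 1.17

1.17


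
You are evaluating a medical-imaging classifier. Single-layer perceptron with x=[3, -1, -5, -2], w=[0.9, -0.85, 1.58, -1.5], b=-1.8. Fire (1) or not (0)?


z = (3)·(0.9) + (-1)·(-0.85) + (-5)·(1.58) + (-2)·(-1.5) - 1.8
  = -3.15
step(z) = 0 (z<0)

0


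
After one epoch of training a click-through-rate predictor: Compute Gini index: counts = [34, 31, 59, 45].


Probabilities: [34/169, 31/169, 59/169, 45/169] ≈ [0.2012, 0.1834, 0.3491, 0.2663]
Σpᵢ² = (1156 + 961 + 3481 + 2025)/169² = 7623/28561
Gini = 1 - Σpᵢ² = 1 - 7623/28561 = 0.7331

0.7331


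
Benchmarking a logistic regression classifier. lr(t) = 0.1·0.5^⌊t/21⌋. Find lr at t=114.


n_drops = ⌊114/21⌋ = 5
lr = 0.1·0.5^5 = 0.1·0.03125 = 0.003125

0.003125


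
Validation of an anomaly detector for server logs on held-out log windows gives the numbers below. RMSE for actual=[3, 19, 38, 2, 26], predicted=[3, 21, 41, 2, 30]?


MSE = 29/5 = 5.8
RMSE = √(29/5) = 2.4083

2.4083


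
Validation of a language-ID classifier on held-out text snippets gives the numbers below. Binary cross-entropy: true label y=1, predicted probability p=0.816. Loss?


BCE = -[y·ln(p) + (1-y)·ln(1-p)]
= -1·ln(0.816) - 0
= -ln(0.816) = 0.2033

0.2033


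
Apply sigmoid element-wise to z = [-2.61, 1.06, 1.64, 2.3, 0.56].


σ(-2.61) = 1/(1+e^2.61) = 0.0685
σ(1.06) = 1/(1+e^-1.06) = 0.7427
σ(1.64) = 1/(1+e^-1.64) = 0.8375
σ(2.3) = 1/(1+e^-2.3) = 0.9089
σ(0.56) = 1/(1+e^-0.56) = 0.6365
result = [0.0685, 0.7427, 0.8375, 0.9089, 0.6365]

[0.0685, 0.7427, 0.8375, 0.9089, 0.6365]


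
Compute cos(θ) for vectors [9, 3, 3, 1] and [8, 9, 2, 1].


A·B = 9·8 + 3·9 + 3·2 + 1·1 = 106
‖A‖ = √100 = 10, ‖B‖ = √150 = 12.2474
cos = 106/(√100·√150) = 106/√15000 = 0.8655

0.8655


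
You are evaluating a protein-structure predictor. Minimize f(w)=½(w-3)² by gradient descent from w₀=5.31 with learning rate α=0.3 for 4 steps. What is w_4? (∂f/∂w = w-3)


step 1: grad = 5.31-3 = 2.31; w = 5.31 - 0.3·(2.31) = 4.617
step 2: grad = 4.617-3 = 1.617; w = 4.617 - 0.3·(1.617) = 4.1319
step 3: grad = 4.1319-3 = 1.1319; w = 4.1319 - 0.3·(1.1319) = 3.79233
step 4: grad = 3.79233-3 = 0.79233; w = 3.79233 - 0.3·(0.79233) = 3.554631

3.554631


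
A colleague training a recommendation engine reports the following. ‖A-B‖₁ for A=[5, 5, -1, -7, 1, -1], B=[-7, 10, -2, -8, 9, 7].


d = |5+ 7| + |5-10| + |-1+ 2| + |-7+ 8| + |1-9| + |-1-7|
  = 12 + 5 + 1 + 1 + 8 + 8
  = 35

35


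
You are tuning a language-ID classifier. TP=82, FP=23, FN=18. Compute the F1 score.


Precision = 82/105 = 0.781
Recall = 82/100 = 0.82
F1 = 2·P·R/(P+R) = 2·TP/(2·TP+FP+FN) = 164/(164+23+18) = 164/205 = 0.8

0.8


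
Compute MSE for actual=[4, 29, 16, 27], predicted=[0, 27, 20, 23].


Squared errors: (4-0)²=16, (29-27)²=4, (16-20)²=16, (27-23)²=16
Sum = 52
MSE = 52/4 = 13

13


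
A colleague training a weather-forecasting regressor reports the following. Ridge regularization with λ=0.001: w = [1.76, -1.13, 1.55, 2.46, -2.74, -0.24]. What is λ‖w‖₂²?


‖w‖₂² = (1.76)² + (-1.13)² + (1.55)² + (2.46)² + (-2.74)² + (-0.24)²
     = 3.0976 + 1.2769 + 2.4025 + 6.0516 + 7.5076 + 0.0576
     = 20.3938
λ·‖w‖₂² = 0.001·20.3938 = 0.020394

0.020394


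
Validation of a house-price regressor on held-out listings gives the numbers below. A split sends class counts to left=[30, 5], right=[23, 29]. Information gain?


Parent = [53, 34], H_parent = 0.9653
H_left = 0.5917 (n=35), H_right = 0.9904 (n=52)
H_children = (35/87)·0.5917 + (52/87)·0.9904 = 0.83
IG = 0.9653 - 0.83 = 0.1353

0.1353


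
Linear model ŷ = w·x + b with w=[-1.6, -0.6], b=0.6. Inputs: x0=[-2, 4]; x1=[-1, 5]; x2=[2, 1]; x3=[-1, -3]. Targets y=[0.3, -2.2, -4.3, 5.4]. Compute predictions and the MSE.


ŷ0 = (-1.6)·(-2) + (-0.6)·(4) + 0.6 = 1.4
ŷ1 = (-1.6)·(-1) + (-0.6)·(5) + 0.6 = -0.8
ŷ2 = (-1.6)·(2) + (-0.6)·(1) + 0.6 = -3.2
ŷ3 = (-1.6)·(-1) + (-0.6)·(-3) + 0.6 = 4.0
errors² = [1.21, 1.96, 1.21, 1.96]
MSE = 6.3400/4 = 1.585

1.585


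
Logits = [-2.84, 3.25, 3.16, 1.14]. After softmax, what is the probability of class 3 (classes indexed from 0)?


Exponentials: e^-2.84=0.0584, e^3.25=25.7903, e^3.16=23.5706, e^1.14=3.1268
Sum = 52.5461
Softmax = [0.0011, 0.4908, 0.4486, 0.0595]
p[3] = 3.1268/52.5461 = 0.0595

0.0595


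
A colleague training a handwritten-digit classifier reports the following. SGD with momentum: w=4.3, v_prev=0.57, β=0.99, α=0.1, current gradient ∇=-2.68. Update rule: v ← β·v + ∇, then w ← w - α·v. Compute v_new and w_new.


v_new = 0.99·0.57 - 2.68 = 0.5643 - 2.68 = -2.1157
w_new = 4.3 - 0.1·-2.1157 = 4.3 + 0.21157 = 4.51157

v_new=-2.1157, w_new=4.51157


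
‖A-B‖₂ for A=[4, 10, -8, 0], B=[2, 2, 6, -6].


d = √((4-2)² + (10-2)² + (-8-6)² + (0+ 6)²)
  = √(4 + 64 + 196 + 36)
  = √300 = 17.3205

17.3205


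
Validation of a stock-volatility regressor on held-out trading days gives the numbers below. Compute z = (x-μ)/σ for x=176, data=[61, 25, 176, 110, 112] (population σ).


μ = 96.8, σ = 51.2148
z = (176 - 96.8)/51.2148 = 1.5464

1.5464


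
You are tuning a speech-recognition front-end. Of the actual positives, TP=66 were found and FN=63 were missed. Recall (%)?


Recall = TP/(TP+FN)
= 66/(66+63)
= 66/129 = 51.16%

51.16%


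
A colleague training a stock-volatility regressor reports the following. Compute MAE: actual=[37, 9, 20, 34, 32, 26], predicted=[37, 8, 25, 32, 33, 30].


Absolute errors: |37-37|=0, |9-8|=1, |20-25|=5, |34-32|=2, |32-33|=1, |26-30|=4
Sum = 13
MAE = 13/6 = 13/6

13/6


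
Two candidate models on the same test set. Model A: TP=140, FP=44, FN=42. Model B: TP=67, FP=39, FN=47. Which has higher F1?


Model A: P=140/184=0.7609, R=140/182=0.7692, F1=2PR/(P+R)=2TP/(2TP+FP+FN)=280/366=0.765
Model B: P=67/106=0.6321, R=67/114=0.5877, F1=2PR/(P+R)=2TP/(2TP+FP+FN)=134/220=0.6091
0.765 > 0.6091 → Model A

Model A


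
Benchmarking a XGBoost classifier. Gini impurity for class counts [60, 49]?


Probabilities: [60/109, 49/109] ≈ [0.5505, 0.4495]
Σpᵢ² = (3600 + 2401)/109² = 6001/11881
Gini = 1 - Σpᵢ² = 1 - 6001/11881 = 0.4949

0.4949


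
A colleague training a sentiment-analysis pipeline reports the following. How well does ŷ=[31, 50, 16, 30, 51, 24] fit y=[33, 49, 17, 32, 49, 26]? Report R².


ȳ = 34.3333
SS_res = Σ(y-ŷ)² = 18
SS_tot = Σ(y-ȳ)² = 807.33
R² = 1 - SS_res/SS_tot = 1 - 0.0223 = 0.9777

0.9777


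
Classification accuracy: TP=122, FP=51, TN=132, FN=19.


Accuracy = (TP+TN)/(TP+TN+FP+FN)
= (122+132)/(324)
= 254/324 = 78.4%

78.4%


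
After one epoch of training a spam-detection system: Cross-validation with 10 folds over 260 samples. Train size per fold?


Fold size = 260/10 = 26
Training per fold = 260 - 26 = 234

234


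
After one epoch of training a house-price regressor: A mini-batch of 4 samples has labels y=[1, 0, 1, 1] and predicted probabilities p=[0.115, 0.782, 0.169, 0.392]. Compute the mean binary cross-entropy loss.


L[0] = -ln(0.115) = 2.1628
L[1] = -ln(1-0.782) = -ln(0.218) = 1.5233
L[2] = -ln(0.169) = 1.7779
L[3] = -ln(0.392) = 0.9365
mean = (2.1628 + 1.5233 + 1.7779 + 0.9365)/4 = 1.6001

1.6001


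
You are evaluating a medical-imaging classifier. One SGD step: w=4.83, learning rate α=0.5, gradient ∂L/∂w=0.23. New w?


w_new = w - α·∇
= 4.83 - 0.5·0.23
= 4.83 - 0.115
= 4.715

4.715


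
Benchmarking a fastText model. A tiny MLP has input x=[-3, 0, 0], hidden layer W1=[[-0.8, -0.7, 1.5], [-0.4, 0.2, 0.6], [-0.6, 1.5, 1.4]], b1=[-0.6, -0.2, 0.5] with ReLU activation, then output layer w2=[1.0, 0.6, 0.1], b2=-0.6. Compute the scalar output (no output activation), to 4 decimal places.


z1[0] = (-0.8)·(-3) + (-0.7)·(0) + (1.5)·(0) - 0.6 = 1.8
z1[1] = (-0.4)·(-3) + (0.2)·(0) + (0.6)·(0) - 0.2 = 1.0
z1[2] = (-0.6)·(-3) + (1.5)·(0) + (1.4)·(0) + 0.5 = 2.3
h = ReLU(z1) = [1.8, 1.0, 2.3]
output = (1.0)·(1.8) + (0.6)·(1.0) + (0.1)·(2.3) - 0.6 = 2.03

2.03


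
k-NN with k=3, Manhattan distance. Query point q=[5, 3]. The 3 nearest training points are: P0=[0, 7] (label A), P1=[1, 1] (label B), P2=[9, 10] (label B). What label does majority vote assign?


d(q,P0) = 9  (label A)
d(q,P1) = 6  (label B)
d(q,P2) = 11  (label B)
Votes: A=1, B=2
Majority → B

B


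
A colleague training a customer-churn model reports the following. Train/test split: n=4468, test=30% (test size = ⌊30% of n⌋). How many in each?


Test = ⌊4468·30/100⌋ = 1340
Train = 4468 - 1340 = 3128

Train: 3128, Test: 1340


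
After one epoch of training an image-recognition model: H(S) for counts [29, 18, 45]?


Probabilities: [29/92, 18/92, 45/92] ≈ [0.3152, 0.1957, 0.4891]
H = -((29/92)·log₂(29/92) + (18/92)·log₂(18/92) + (45/92)·log₂(45/92))
  = 1.4902 bits

1.4902 bits


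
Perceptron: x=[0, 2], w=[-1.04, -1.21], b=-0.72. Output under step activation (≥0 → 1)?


z = (0)·(-1.04) + (2)·(-1.21) - 0.72
  = -3.14
step(z) = 0 (z<0)

0


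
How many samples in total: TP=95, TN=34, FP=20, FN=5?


Total = TP + TN + FP + FN
= 95 + 34 + 20 + 5
= 154
(Predicted positive: 115, predicted negative: 39)

154


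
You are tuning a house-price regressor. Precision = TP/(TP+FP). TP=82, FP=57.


Precision = TP/(TP+FP)
= 82/(82+57)
= 82/139 = 58.99%

58.99%


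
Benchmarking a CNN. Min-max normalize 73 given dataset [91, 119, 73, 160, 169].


min=73, max=169
(73-73)/(169-73) = 0/96 = 0.0

0.0


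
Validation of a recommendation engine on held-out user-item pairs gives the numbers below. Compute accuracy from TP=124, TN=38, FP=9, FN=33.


Accuracy = (TP+TN)/(TP+TN+FP+FN)
= (124+38)/(204)
= 162/204 = 79.41%

79.41%


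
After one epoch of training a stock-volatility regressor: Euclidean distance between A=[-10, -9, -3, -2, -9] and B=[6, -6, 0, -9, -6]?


d = √((-10-6)² + (-9+ 6)² + (-3-0)² + (-2+ 9)² + (-9+ 6)²)
  = √(256 + 9 + 9 + 49 + 9)
  = √332 = 18.2209

18.2209


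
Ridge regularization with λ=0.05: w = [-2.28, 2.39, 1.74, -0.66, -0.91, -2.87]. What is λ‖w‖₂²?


‖w‖₂² = (-2.28)² + (2.39)² + (1.74)² + (-0.66)² + (-0.91)² + (-2.87)²
     = 5.1984 + 5.7121 + 3.0276 + 0.4356 + 0.8281 + 8.2369
     = 23.4387
λ·‖w‖₂² = 0.05·23.4387 = 1.171935

1.171935


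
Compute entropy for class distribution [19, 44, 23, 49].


Probabilities: [19/135, 44/135, 23/135, 49/135] ≈ [0.1407, 0.3259, 0.1704, 0.363]
H = -((19/135)·log₂(19/135) + (44/135)·log₂(44/135) + (23/135)·log₂(23/135) + (49/135)·log₂(49/135))
  = 1.891 bits

1.891 bits


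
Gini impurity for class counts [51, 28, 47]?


Probabilities: [51/126, 28/126, 47/126] ≈ [0.4048, 0.2222, 0.373]
Σpᵢ² = (2601 + 784 + 2209)/126² = 5594/15876
Gini = 1 - Σpᵢ² = 1 - 5594/15876 = 0.6476

0.6476


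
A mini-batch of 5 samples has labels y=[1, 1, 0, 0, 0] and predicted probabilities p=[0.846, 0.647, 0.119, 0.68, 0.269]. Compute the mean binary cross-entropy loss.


L[0] = -ln(0.846) = 0.1672
L[1] = -ln(0.647) = 0.4354
L[2] = -ln(1-0.119) = -ln(0.881) = 0.1267
L[3] = -ln(1-0.68) = -ln(0.32) = 1.1394
L[4] = -ln(1-0.269) = -ln(0.731) = 0.3133
mean = (0.1672 + 0.4354 + 0.1267 + 1.1394 + 0.3133)/5 = 0.4364

0.4364


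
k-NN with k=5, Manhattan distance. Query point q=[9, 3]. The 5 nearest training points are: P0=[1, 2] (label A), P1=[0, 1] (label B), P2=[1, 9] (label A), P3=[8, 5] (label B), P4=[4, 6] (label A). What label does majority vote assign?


d(q,P0) = 9  (label A)
d(q,P1) = 11  (label B)
d(q,P2) = 14  (label A)
d(q,P3) = 3  (label B)
d(q,P4) = 8  (label A)
Votes: A=3, B=2
Majority → A

A


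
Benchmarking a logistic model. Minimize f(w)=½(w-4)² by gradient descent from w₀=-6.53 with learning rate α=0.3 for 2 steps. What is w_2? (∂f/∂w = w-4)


step 1: grad = -6.53-4 = -10.53; w = -6.53 - 0.3·(-10.53) = -3.371
step 2: grad = -3.371-4 = -7.371; w = -3.371 - 0.3·(-7.371) = -1.1597

-1.1597


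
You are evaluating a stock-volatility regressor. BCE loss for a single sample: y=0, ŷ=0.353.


BCE = -[y·ln(p) + (1-y)·ln(1-p)]
= -0 - 1·ln(1-0.353)
= -ln(0.647) = 0.4354

0.4354


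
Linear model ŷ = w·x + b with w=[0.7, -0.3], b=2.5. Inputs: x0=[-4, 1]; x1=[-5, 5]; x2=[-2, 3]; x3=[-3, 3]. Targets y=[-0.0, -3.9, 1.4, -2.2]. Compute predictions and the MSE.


ŷ0 = (0.7)·(-4) + (-0.3)·(1) + 2.5 = -0.6
ŷ1 = (0.7)·(-5) + (-0.3)·(5) + 2.5 = -2.5
ŷ2 = (0.7)·(-2) + (-0.3)·(3) + 2.5 = 0.2
ŷ3 = (0.7)·(-3) + (-0.3)·(3) + 2.5 = -0.5
errors² = [0.36, 1.96, 1.44, 2.89]
MSE = 6.6500/4 = 1.6625

1.6625


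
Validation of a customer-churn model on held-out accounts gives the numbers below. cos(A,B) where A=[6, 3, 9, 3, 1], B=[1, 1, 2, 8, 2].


A·B = 6·1 + 3·1 + 9·2 + 3·8 + 1·2 = 53
‖A‖ = √136 = 11.6619, ‖B‖ = √74 = 8.6023
cos = 53/(√136·√74) = 53/√10064 = 0.5283

0.5283


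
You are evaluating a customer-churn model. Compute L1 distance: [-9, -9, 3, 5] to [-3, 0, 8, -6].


d = |-9+ 3| + |-9-0| + |3-8| + |5+ 6|
  = 6 + 9 + 5 + 11
  = 31

31


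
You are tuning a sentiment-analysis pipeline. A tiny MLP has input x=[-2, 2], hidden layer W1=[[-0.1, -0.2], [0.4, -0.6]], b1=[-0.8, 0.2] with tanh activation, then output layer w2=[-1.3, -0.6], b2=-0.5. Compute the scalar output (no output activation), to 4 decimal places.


z1[0] = (-0.1)·(-2) + (-0.2)·(2) - 0.8 = -1.0
z1[1] = (0.4)·(-2) + (-0.6)·(2) + 0.2 = -1.8
h = tanh(z1) = [-0.7616, -0.9468]
output = (-1.3)·(-0.7616) + (-0.6)·(-0.9468) - 0.5 = 1.0582

1.0582


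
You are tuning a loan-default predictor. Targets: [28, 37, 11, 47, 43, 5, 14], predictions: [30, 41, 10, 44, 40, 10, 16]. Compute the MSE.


Squared errors: (28-30)²=4, (37-41)²=16, (11-10)²=1, (47-44)²=9, (43-40)²=9, (5-10)²=25, (14-16)²=4
Sum = 68
MSE = 68/7 = 68/7

68/7


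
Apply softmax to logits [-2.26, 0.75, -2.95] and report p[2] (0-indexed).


Exponentials: e^-2.26=0.1044, e^0.75=2.117, e^-2.95=0.0523
Sum = 2.2737
Softmax = [0.0459, 0.9311, 0.023]
p[2] = 0.0523/2.2737 = 0.023

0.023


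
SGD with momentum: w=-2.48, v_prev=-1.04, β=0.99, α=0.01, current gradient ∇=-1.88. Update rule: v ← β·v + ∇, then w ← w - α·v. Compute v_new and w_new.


v_new = 0.99·-1.04 - 1.88 = -1.0296 - 1.88 = -2.9096
w_new = -2.48 - 0.01·-2.9096 = -2.48 + 0.029096 = -2.450904

v_new=-2.9096, w_new=-2.450904


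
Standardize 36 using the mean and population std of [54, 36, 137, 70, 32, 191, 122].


μ = 91.7143, σ = 55.2778
z = (36 - 91.7143)/55.2778 = -1.0079

-1.0079


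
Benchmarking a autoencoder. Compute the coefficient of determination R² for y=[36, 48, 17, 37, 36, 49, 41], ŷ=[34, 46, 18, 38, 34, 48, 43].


ȳ = 37.7143
SS_res = Σ(y-ŷ)² = 19
SS_tot = Σ(y-ȳ)² = 679.43
R² = 1 - SS_res/SS_tot = 1 - 0.028 = 0.972

0.972


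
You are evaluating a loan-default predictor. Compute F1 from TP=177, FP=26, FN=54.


Precision = 177/203 = 0.8719
Recall = 177/231 = 0.7662
F1 = 2·P·R/(P+R) = 2·TP/(2·TP+FP+FN) = 354/(354+26+54) = 354/434 = 0.8157

0.8157


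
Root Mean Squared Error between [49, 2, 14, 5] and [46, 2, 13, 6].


MSE = 11/4 = 2.75
RMSE = √(11/4) = 1.6583

1.6583


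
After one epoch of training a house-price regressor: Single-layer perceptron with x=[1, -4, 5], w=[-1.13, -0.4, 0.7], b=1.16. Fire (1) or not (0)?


z = (1)·(-1.13) + (-4)·(-0.4) + (5)·(0.7) + 1.16
  = 5.13
step(z) = 1 (z≥0)

1


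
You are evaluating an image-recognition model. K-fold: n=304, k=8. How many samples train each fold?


Fold size = 304/8 = 38
Training per fold = 304 - 38 = 266

266


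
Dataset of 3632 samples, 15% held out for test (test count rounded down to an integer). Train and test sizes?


Test = ⌊3632·15/100⌋ = 544
Train = 3632 - 544 = 3088

Train: 3088, Test: 544


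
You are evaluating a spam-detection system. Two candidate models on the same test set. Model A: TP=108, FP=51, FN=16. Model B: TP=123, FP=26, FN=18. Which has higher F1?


Model A: P=108/159=0.6792, R=108/124=0.871, F1=2PR/(P+R)=2TP/(2TP+FP+FN)=216/283=0.7633
Model B: P=123/149=0.8255, R=123/141=0.8723, F1=2PR/(P+R)=2TP/(2TP+FP+FN)=246/290=0.8483
0.7633 < 0.8483 → Model B

Model B


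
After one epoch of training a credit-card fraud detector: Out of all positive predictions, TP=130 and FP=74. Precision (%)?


Precision = TP/(TP+FP)
= 130/(130+74)
= 130/204 = 63.73%

63.73%


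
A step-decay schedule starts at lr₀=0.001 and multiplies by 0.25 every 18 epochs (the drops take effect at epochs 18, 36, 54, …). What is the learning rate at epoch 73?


n_drops = ⌊73/18⌋ = 4
lr = 0.001·0.25^4 = 0.001·0.00390625 = 0.00000390625

0.00000390625


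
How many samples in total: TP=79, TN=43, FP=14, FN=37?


Total = TP + TN + FP + FN
= 79 + 43 + 14 + 37
= 173
(Predicted positive: 93, predicted negative: 80)

173


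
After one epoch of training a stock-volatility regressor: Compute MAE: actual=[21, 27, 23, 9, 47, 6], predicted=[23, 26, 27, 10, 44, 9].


Absolute errors: |21-23|=2, |27-26|=1, |23-27|=4, |9-10|=1, |47-44|=3, |6-9|=3
Sum = 14
MAE = 14/6 = 7/3

7/3


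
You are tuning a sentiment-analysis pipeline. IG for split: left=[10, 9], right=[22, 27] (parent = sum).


Parent = [32, 36], H_parent = 0.9975
H_left = 0.998 (n=19), H_right = 0.9925 (n=49)
H_children = (19/68)·0.998 + (49/68)·0.9925 = 0.994
IG = 0.9975 - 0.994 = 0.0035

0.0035


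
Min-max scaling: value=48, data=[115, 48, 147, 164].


min=48, max=164
(48-48)/(164-48) = 0/116 = 0.0

0.0


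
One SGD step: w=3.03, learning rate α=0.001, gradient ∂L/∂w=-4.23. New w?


w_new = w - α·∇
= 3.03 - 0.001·-4.23
= 3.03 + 0.00423
= 3.03423

3.03423


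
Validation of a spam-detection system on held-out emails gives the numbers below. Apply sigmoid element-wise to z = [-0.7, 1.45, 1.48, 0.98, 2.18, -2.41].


σ(-0.7) = 1/(1+e^0.7) = 0.3318
σ(1.45) = 1/(1+e^-1.45) = 0.81
σ(1.48) = 1/(1+e^-1.48) = 0.8146
σ(0.98) = 1/(1+e^-0.98) = 0.7271
σ(2.18) = 1/(1+e^-2.18) = 0.8984
σ(-2.41) = 1/(1+e^2.41) = 0.0824
result = [0.3318, 0.81, 0.8146, 0.7271, 0.8984, 0.0824]

[0.3318, 0.81, 0.8146, 0.7271, 0.8984, 0.0824]


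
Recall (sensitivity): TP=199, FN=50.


Recall = TP/(TP+FN)
= 199/(199+50)
= 199/249 = 79.92%

79.92%


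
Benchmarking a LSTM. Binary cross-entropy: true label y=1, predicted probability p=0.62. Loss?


BCE = -[y·ln(p) + (1-y)·ln(1-p)]
= -1·ln(0.62) - 0
= -ln(0.62) = 0.478

0.478


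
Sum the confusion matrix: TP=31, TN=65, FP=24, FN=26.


Total = TP + TN + FP + FN
= 31 + 65 + 24 + 26
= 146
(Predicted positive: 55, predicted negative: 91)

146


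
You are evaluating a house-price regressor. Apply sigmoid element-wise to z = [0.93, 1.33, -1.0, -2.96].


σ(0.93) = 1/(1+e^-0.93) = 0.7171
σ(1.33) = 1/(1+e^-1.33) = 0.7908
σ(-1.0) = 1/(1+e^1.0) = 0.2689
σ(-2.96) = 1/(1+e^2.96) = 0.0493
result = [0.7171, 0.7908, 0.2689, 0.0493]

[0.7171, 0.7908, 0.2689, 0.0493]


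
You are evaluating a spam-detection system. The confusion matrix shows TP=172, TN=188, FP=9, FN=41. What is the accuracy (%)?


Accuracy = (TP+TN)/(TP+TN+FP+FN)
= (172+188)/(410)
= 360/410 = 87.8%

87.8%


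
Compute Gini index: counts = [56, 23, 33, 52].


Probabilities: [56/164, 23/164, 33/164, 52/164] ≈ [0.3415, 0.1402, 0.2012, 0.3171]
Σpᵢ² = (3136 + 529 + 1089 + 2704)/164² = 7458/26896
Gini = 1 - Σpᵢ² = 1 - 7458/26896 = 0.7227

0.7227


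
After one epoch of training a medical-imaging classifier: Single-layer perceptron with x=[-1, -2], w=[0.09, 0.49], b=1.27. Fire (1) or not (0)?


z = (-1)·(0.09) + (-2)·(0.49) + 1.27
  = 0.2
step(z) = 1 (z≥0)

1


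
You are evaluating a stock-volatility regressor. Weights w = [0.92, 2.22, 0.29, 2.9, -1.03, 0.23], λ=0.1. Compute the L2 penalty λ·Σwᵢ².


‖w‖₂² = (0.92)² + (2.22)² + (0.29)² + (2.9)² + (-1.03)² + (0.23)²
     = 0.8464 + 4.9284 + 0.0841 + 8.41 + 1.0609 + 0.0529
     = 15.3827
λ·‖w‖₂² = 0.1·15.3827 = 1.53827

1.53827


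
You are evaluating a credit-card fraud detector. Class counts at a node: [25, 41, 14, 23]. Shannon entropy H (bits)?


Probabilities: [25/103, 41/103, 14/103, 23/103] ≈ [0.2427, 0.3981, 0.1359, 0.2233]
H = -((25/103)·log₂(25/103) + (41/103)·log₂(41/103) + (14/103)·log₂(14/103) + (23/103)·log₂(23/103))
  = 1.8991 bits

1.8991 bits


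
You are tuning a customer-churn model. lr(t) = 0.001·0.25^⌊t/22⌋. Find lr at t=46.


n_drops = ⌊46/22⌋ = 2
lr = 0.001·0.25^2 = 0.001·0.0625 = 0.0000625

0.0000625


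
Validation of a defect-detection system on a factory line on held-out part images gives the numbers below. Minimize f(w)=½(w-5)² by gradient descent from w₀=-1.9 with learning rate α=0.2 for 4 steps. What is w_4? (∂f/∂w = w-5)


step 1: grad = -1.9-5 = -6.9; w = -1.9 - 0.2·(-6.9) = -0.52
step 2: grad = -0.52-5 = -5.52; w = -0.52 - 0.2·(-5.52) = 0.584
step 3: grad = 0.584-5 = -4.416; w = 0.584 - 0.2·(-4.416) = 1.4672
step 4: grad = 1.4672-5 = -3.5328; w = 1.4672 - 0.2·(-3.5328) = 2.17376

2.17376


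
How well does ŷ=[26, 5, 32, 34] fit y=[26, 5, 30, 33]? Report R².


ȳ = 23.5
SS_res = Σ(y-ŷ)² = 5
SS_tot = Σ(y-ȳ)² = 481
R² = 1 - SS_res/SS_tot = 1 - 0.0104 = 0.9896

0.9896


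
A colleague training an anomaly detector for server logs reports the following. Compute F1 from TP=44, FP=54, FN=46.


Precision = 44/98 = 0.449
Recall = 44/90 = 0.4889
F1 = 2·P·R/(P+R) = 2·TP/(2·TP+FP+FN) = 88/(88+54+46) = 88/188 = 0.4681

0.4681


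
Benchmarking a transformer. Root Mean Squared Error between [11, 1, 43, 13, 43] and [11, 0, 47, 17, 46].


MSE = 42/5 = 8.4
RMSE = √(42/5) = 2.8983

2.8983


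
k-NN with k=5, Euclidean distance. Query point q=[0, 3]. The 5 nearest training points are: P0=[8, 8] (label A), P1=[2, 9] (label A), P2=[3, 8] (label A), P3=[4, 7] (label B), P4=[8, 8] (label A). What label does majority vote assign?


d(q,P0) = 9.434  (label A)
d(q,P1) = 6.3246  (label A)
d(q,P2) = 5.831  (label A)
d(q,P3) = 5.6569  (label B)
d(q,P4) = 9.434  (label A)
Votes: A=4, B=1
Majority → A

A


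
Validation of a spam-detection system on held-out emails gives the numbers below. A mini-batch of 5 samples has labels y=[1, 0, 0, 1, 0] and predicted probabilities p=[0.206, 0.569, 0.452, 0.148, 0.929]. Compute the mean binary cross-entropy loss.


L[0] = -ln(0.206) = 1.5799
L[1] = -ln(1-0.569) = -ln(0.431) = 0.8416
L[2] = -ln(1-0.452) = -ln(0.548) = 0.6015
L[3] = -ln(0.148) = 1.9105
L[4] = -ln(1-0.929) = -ln(0.071) = 2.6451
mean = (1.5799 + 0.8416 + 0.6015 + 1.9105 + 2.6451)/5 = 1.5157

1.5157


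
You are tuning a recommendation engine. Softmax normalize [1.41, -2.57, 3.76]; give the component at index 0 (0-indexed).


Exponentials: e^1.41=4.096, e^-2.57=0.0765, e^3.76=42.9484
Sum = 47.1209
Softmax = [0.0869, 0.0016, 0.9115]
p[0] = 4.096/47.1209 = 0.0869

0.0869


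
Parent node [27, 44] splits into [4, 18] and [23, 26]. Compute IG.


Parent = [27, 44], H_parent = 0.9582
H_left = 0.684 (n=22), H_right = 0.9973 (n=49)
H_children = (22/71)·0.684 + (49/71)·0.9973 = 0.9002
IG = 0.9582 - 0.9002 = 0.058

0.058


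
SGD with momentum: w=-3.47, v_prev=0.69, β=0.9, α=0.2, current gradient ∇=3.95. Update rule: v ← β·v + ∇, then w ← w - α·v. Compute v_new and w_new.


v_new = 0.9·0.69 + 3.95 = 0.621 + 3.95 = 4.571
w_new = -3.47 - 0.2·4.571 = -3.47 - 0.9142 = -4.3842

v_new=4.571, w_new=-4.3842


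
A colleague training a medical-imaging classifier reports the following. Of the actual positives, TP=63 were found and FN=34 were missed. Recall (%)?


Recall = TP/(TP+FN)
= 63/(63+34)
= 63/97 = 64.95%

64.95%


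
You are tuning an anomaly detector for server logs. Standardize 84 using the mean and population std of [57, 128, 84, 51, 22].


μ = 68.4, σ = 35.7245
z = (84 - 68.4)/35.7245 = 0.4367

0.4367


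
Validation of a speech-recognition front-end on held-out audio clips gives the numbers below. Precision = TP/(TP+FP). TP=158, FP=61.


Precision = TP/(TP+FP)
= 158/(158+61)
= 158/219 = 72.15%

72.15%


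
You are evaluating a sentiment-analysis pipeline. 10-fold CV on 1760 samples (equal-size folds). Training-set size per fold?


Fold size = 1760/10 = 176
Training per fold = 1760 - 176 = 1584

1584


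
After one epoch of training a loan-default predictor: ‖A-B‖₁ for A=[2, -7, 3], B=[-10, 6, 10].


d = |2+ 10| + |-7-6| + |3-10|
  = 12 + 13 + 7
  = 32

32


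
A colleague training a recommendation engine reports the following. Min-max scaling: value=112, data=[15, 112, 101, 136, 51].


min=15, max=136
(112-15)/(136-15) = 97/121 = 0.8017

0.8017


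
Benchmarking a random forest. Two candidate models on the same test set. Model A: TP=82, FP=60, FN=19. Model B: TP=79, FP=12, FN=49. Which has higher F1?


Model A: P=82/142=0.5775, R=82/101=0.8119, F1=2PR/(P+R)=2TP/(2TP+FP+FN)=164/243=0.6749
Model B: P=79/91=0.8681, R=79/128=0.6172, F1=2PR/(P+R)=2TP/(2TP+FP+FN)=158/219=0.7215
0.6749 < 0.7215 → Model B

Model B


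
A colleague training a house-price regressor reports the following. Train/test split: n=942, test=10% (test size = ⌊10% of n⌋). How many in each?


Test = ⌊942·10/100⌋ = 94
Train = 942 - 94 = 848

Train: 848, Test: 94


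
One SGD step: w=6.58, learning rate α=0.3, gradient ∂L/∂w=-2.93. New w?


w_new = w - α·∇
= 6.58 - 0.3·-2.93
= 6.58 + 0.879
= 7.459

7.459


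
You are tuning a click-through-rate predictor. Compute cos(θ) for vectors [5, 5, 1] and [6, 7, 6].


A·B = 5·6 + 5·7 + 1·6 = 71
‖A‖ = √51 = 7.1414, ‖B‖ = √121 = 11
cos = 71/(√51·√121) = 71/√6171 = 0.9038

0.9038


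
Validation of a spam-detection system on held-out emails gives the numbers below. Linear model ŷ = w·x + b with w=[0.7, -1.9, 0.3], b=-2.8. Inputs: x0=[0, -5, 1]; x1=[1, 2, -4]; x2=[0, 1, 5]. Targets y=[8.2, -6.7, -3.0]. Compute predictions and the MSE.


ŷ0 = (0.7)·(0) + (-1.9)·(-5) + (0.3)·(1) - 2.8 = 7.0
ŷ1 = (0.7)·(1) + (-1.9)·(2) + (0.3)·(-4) - 2.8 = -7.1
ŷ2 = (0.7)·(0) + (-1.9)·(1) + (0.3)·(5) - 2.8 = -3.2
errors² = [1.44, 0.16, 0.04]
MSE = 1.6400/3 = 0.5467

0.5467


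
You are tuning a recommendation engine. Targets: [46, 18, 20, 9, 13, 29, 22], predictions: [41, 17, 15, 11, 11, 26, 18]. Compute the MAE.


Absolute errors: |46-41|=5, |18-17|=1, |20-15|=5, |9-11|=2, |13-11|=2, |29-26|=3, |22-18|=4
Sum = 22
MAE = 22/7 = 22/7

22/7


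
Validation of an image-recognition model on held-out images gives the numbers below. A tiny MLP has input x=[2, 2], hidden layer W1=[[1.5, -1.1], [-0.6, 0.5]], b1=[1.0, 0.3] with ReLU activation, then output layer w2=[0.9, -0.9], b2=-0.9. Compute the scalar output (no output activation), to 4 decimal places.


z1[0] = (1.5)·(2) + (-1.1)·(2) + 1.0 = 1.8
z1[1] = (-0.6)·(2) + (0.5)·(2) + 0.3 = 0.1
h = ReLU(z1) = [1.8, 0.1]
output = (0.9)·(1.8) + (-0.9)·(0.1) - 0.9 = 0.63

0.63


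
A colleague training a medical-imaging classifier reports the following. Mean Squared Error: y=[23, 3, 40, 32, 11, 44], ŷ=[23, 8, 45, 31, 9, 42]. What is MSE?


Squared errors: (23-23)²=0, (3-8)²=25, (40-45)²=25, (32-31)²=1, (11-9)²=4, (44-42)²=4
Sum = 59
MSE = 59/6 = 59/6

59/6


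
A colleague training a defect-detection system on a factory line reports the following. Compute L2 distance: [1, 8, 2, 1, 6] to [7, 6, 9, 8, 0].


d = √((1-7)² + (8-6)² + (2-9)² + (1-8)² + (6-0)²)
  = √(36 + 4 + 49 + 49 + 36)
  = √174 = 13.1909

13.1909


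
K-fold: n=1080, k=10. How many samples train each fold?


Fold size = 1080/10 = 108
Training per fold = 1080 - 108 = 972

972


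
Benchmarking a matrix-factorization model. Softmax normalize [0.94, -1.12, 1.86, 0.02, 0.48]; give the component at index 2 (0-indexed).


Exponentials: e^0.94=2.56, e^-1.12=0.3263, e^1.86=6.4237, e^0.02=1.0202, e^0.48=1.6161
Sum = 11.9463
Softmax = [0.2143, 0.0273, 0.5377, 0.0854, 0.1353]
p[2] = 6.4237/11.9463 = 0.5377

0.5377


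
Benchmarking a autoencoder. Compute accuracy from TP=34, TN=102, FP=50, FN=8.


Accuracy = (TP+TN)/(TP+TN+FP+FN)
= (34+102)/(194)
= 136/194 = 70.1%

70.1%


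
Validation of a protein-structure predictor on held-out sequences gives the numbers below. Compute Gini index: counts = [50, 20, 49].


Probabilities: [50/119, 20/119, 49/119] ≈ [0.4202, 0.1681, 0.4118]
Σpᵢ² = (2500 + 400 + 2401)/119² = 5301/14161
Gini = 1 - Σpᵢ² = 1 - 5301/14161 = 0.6257

0.6257


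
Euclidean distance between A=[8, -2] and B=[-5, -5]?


d = √((8+ 5)² + (-2+ 5)²)
  = √(169 + 9)
  = √178 = 13.3417

13.3417


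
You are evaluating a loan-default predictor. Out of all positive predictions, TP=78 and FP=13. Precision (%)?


Precision = TP/(TP+FP)
= 78/(78+13)
= 78/91 = 85.71%

85.71%


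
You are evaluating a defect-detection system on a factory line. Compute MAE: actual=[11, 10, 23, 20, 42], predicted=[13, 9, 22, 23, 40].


Absolute errors: |11-13|=2, |10-9|=1, |23-22|=1, |20-23|=3, |42-40|=2
Sum = 9
MAE = 9/5 = 9/5

9/5


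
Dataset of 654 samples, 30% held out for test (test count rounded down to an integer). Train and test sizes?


Test = ⌊654·30/100⌋ = 196
Train = 654 - 196 = 458

Train: 458, Test: 196


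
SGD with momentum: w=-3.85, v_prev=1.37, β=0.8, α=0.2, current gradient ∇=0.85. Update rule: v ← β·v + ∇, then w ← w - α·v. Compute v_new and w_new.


v_new = 0.8·1.37 + 0.85 = 1.096 + 0.85 = 1.946
w_new = -3.85 - 0.2·1.946 = -3.85 - 0.3892 = -4.2392

v_new=1.946, w_new=-4.2392


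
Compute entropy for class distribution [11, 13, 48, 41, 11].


Probabilities: [11/124, 13/124, 48/124, 41/124, 11/124] ≈ [0.0887, 0.1048, 0.3871, 0.3306, 0.0887]
H = -((11/124)·log₂(11/124) + (13/124)·log₂(13/124) + (48/124)·log₂(48/124) + (41/124)·log₂(41/124) + (11/124)·log₂(11/124))
  = 2.0191 bits

2.0191 bits


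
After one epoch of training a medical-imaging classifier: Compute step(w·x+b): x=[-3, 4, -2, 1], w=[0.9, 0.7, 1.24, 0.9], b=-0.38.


z = (-3)·(0.9) + (4)·(0.7) + (-2)·(1.24) + (1)·(0.9) - 0.38
  = -1.86
step(z) = 0 (z<0)

0


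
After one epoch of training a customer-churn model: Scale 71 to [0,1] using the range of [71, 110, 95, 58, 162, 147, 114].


min=58, max=162
(71-58)/(162-58) = 13/104 = 0.125

0.125


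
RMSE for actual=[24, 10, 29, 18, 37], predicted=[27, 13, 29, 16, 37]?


MSE = 22/5 = 4.4
RMSE = √(22/5) = 2.0976

2.0976
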